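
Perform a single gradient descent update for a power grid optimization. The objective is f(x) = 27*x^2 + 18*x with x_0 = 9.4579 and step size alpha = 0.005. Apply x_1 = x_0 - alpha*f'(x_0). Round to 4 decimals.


We compute the gradient at x_0 and apply the update.
f'(x) = 54*x + 18
f'(9.4579) = 54*9.4579 + 18 = 528.7266
x_1 = 9.4579 - 0.005*528.7266 = 6.8143


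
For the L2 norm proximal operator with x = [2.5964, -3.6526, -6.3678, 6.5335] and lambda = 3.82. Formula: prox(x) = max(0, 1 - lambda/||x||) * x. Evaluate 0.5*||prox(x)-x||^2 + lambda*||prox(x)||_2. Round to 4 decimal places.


Step 1: Compute ||x||.
||x|| = 10.1646
Step 2: Compute scaling factor.
scale = max(0, 1 - 3.82/10.1646) = 0.6242
Step 3: prox(x) = [1.6206, -2.2799, -3.9747, 4.0781]
||prox(x)|| = 6.3446
Step 4: Proximal objective.
0.5*||prox-x||^2 = 7.2962
lambda*||prox|| = 24.2364
Total = 31.5324


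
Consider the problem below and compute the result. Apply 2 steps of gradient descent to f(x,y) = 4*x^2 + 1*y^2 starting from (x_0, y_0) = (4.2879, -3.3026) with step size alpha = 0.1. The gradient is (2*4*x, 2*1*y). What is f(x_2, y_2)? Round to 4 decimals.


Gradient descent on f(x,y) = 4*x^2 + 1*y^2.
Starting point: (4.2879, -3.3026), alpha = 0.1
Step 1: grad_x = 2*4*4.2879 = 34.3032, grad_y = 2*1*-3.3026 = -6.6052
  x_1 = 4.2879 - 0.1*34.3032 = 0.8576
  y_1 = -3.3026 - 0.1*-6.6052 = -2.6421
Step 2: grad_x = 2*4*0.8576 = 6.8606, grad_y = 2*1*-2.6421 = -5.2842
  x_2 = 0.8576 - 0.1*6.8606 = 0.1715
  y_2 = -2.6421 - 0.1*-5.2842 = -2.1137
f(0.1715, -2.1137) = 4*0.1715^2 + 1*(-2.1137)^2 = 4.5852


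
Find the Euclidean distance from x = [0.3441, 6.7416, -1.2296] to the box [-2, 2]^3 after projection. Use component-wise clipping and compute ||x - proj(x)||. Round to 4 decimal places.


Project each component onto [-2, 2].
clip(0.3441) = 0.3441, clip(6.7416) = 2.0, clip(-1.2296) = -1.2296
Projection = [0.3441, 2.0, -1.2296]
Squared diffs: [0.0, 22.4828, 0.0]
Distance = sqrt(22.4828) = 4.7416


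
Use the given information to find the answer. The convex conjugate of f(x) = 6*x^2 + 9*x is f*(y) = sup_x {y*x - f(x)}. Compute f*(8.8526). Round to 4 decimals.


f*(y) = sup_x {y*x - a*x^2 - b*x} = sup_x {(y-b)*x - a*x^2}
FOC: (y - b) - 2a*x = 0 => x* = (y - b)/(2a)
x* = (8.8526 - 9)/(2*6) = -0.0123
f*(8.8526) = (y-b)^2/(4a) = (8.8526 - 9)^2/(4*6)
= 0.0217/24 = 0.0009


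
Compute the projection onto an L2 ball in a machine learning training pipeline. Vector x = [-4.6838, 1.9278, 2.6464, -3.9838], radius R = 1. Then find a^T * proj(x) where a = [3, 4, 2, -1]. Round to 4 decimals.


Step 1: Compute ||x|| (intermediates to 6 decimals).
||x|| = sqrt((-4.6838)^2 + 1.9278^2 + 2.6464^2 + (-3.9838)^2) = 6.966239
Step 2: Project.
Since ||x|| > R, scale = R/||x|| = 1/6.966239 = 0.143549, proj(x) = scale * x
proj(x) = [-0.672355, 0.276734, 0.379888, -0.571871]
Step 3: Dot product.
a^T * proj(x) = 3*(-0.672355) + 4*0.276734 + 2*0.379888 - 1*(-0.571871) = 0.4215


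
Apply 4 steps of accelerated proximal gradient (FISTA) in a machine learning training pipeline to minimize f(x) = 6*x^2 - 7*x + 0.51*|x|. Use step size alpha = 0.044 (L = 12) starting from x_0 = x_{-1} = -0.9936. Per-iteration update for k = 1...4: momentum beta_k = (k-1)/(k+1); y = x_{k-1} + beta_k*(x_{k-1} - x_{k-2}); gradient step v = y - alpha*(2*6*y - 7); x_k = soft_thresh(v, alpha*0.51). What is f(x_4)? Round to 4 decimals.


FISTA on f(x) = 6*x^2 - 7*x + 0.51*|x|
L = 12, alpha = 0.044
Iteration 1: beta = 0.0, y = -0.9936 + 0.0*(-0.9936 + 0.9936) = -0.9936
  grad(y) = -18.9232, v = y - alpha*grad = -0.161
  prox(v) = soft_thresh(-0.161, 0.0224) = -0.1385
Iteration 2: beta = 0.3333, y = -0.1385 + 0.3333*(-0.1385 + 0.9936) = 0.1465
  grad(y) = -5.2422, v = y - alpha*grad = 0.3771
  prox(v) = soft_thresh(0.3771, 0.0224) = 0.3547
Iteration 3: beta = 0.5, y = 0.3547 + 0.5*(0.3547 + 0.1385) = 0.6013
  grad(y) = 0.2158, v = y - alpha*grad = 0.5918
  prox(v) = soft_thresh(0.5918, 0.0224) = 0.5694
Iteration 4: beta = 0.6, y = 0.5694 + 0.6*(0.5694 - 0.3547) = 0.6982
  grad(y) = 1.3783, v = y - alpha*grad = 0.6375
  prox(v) = soft_thresh(0.6375, 0.0224) = 0.6151
f(x_4) = 6*0.6151^2 - 7*0.6151 + 0.51*|0.6151| = -1.7219


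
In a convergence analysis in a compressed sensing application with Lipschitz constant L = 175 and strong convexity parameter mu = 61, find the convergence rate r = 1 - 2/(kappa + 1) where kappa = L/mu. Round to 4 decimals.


Step 1: Compute the condition number.
kappa = L/mu = 175/61 = 2.8689
Step 2: Compute the convergence rate.
r = 1 - 2/(kappa + 1) = 1 - 2*mu/(L + mu) = (L - mu)/(L + mu) = 114/236 = 0.4831


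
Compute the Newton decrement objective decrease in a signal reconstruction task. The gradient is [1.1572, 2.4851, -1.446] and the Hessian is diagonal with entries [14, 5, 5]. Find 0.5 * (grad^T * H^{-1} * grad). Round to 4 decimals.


Step 1: H is diagonal, so H^(-1) * g = [0.0827, 0.497, -0.2892].
Step 2: g^T H^(-1) g = sum_i g_i^2 / H_ii
  = (1.1572)^2/14 + (2.4851)^2/5 + (-1.446)^2/5
  = 0.0957 + 1.2351 + 0.4182 = 1.749
Step 3: Objective decrease = 0.5 * g^T H^(-1) g = 0.8745


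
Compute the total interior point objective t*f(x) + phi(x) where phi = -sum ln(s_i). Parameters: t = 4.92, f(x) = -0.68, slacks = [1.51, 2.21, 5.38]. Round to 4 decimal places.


Step 1: Compute log-barrier.
ln values: [0.4121, 0.793, 1.6827]
phi = -(0.4121 + 0.793 + 1.6827) = -2.8878
Step 2: Compute augmented objective.
t*f(x) = 4.92*-0.68 = -3.3456
Total = -3.3456 - 2.8878 = -6.2334


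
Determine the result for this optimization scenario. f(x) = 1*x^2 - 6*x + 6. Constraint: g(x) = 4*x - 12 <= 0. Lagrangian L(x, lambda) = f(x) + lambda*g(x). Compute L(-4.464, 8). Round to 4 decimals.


Step 1: Evaluate f(x).
f(-4.464) = 1*(-4.464)^2 - 6*(-4.464) + 6 = 52.7113
Step 2: Evaluate g(x).
g(-4.464) = 4*-4.464 - 12 = -29.856
Step 3: Compute Lagrangian.
L = 52.7113 + 8*-29.856 = -186.1367


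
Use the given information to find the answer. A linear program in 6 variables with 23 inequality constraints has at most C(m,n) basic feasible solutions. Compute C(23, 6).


Each vertex corresponds to some choice of n active constraints out of m, so the number of vertices is at most C(m, n) = m! / (n!(m-n)!).
m = 23, n = 6
Numerator: 23 * 22 * 21 * 20 * 19 * 18
Denominator: 6! = 720
C(23, 6) = 100947


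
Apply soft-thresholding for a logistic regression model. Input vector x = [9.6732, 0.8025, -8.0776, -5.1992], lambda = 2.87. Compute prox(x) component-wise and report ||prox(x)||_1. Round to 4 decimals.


Soft-thresholding with lambda = 2.87:
prox(9.6732) = sign(9.6732)*max(|9.6732| - 2.87, 0) = 6.8032
prox(0.8025) = sign(0.8025)*max(|0.8025| - 2.87, 0) = 0.0
prox(-8.0776) = sign(-8.0776)*max(|-8.0776| - 2.87, 0) = -5.2076
prox(-5.1992) = sign(-5.1992)*max(|-5.1992| - 2.87, 0) = -2.3292
prox(x) = [6.8032, 0.0, -5.2076, -2.3292]
||prox(x)||_1 = 6.8032 + 0.0 + 5.2076 + 2.3292 = 14.34


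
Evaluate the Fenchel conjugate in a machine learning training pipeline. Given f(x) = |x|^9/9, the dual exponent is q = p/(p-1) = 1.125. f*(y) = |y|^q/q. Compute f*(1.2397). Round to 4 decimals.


The conjugate exponent q satisfies 1/p + 1/q = 1.
p = 9, so q = 9/(9 - 1) = 1.125
|y|^q = 1.2397^1.125 = 1.2734
f*(1.2397) = 1.2734 / 1.125 = 1.132


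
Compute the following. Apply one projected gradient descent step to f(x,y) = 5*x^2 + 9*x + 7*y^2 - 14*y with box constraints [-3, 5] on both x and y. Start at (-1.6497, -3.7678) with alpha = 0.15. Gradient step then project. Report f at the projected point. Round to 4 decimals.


Step 1: Compute gradient at (-1.6497, -3.7678).
grad_x = 2*5*-1.6497 + 9 = -7.497
grad_y = 2*7*-3.7678 - 14 = -66.7492
Step 2: Gradient step.
x_raw = -1.6497 - 0.15*-7.497 = -0.5252
y_raw = -3.7678 - 0.15*-66.7492 = 6.2446
Step 3: Project onto [-3, 5].
x_proj = clip(-0.5252) = -0.5252
y_proj = clip(6.2446) = 5.0
Step 4: Evaluate f.
f(-0.5252, 5.0) = 101.6526


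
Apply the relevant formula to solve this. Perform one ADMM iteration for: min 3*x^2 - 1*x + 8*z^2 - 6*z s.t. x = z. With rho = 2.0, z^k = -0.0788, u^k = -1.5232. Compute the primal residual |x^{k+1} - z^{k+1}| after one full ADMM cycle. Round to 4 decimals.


ADMM iteration with rho = 2.0, z^k = -0.0788, u^k = -1.5232
Step 1: x-update.
Minimize 3*x^2 - 1*x + (2.0/2)*(x + 0.0788 - 1.5232)^2
FOC: (2*3 + 2.0)*x = 1 + 2.0*(-0.0788 + 1.5232)
x^{k+1} = 0.4861
Step 2: z-update.
Minimize 8*z^2 - 6*z + (2.0/2)*(0.4861 - z - 1.5232)^2
FOC: (2*8 + 2.0)*z = 6 + 2.0*(0.4861 - 1.5232)
z^{k+1} = 0.2181
Step 3: u-update.
u^{k+1} = -1.5232 + 0.4861 - 0.2181 = -1.2552
Step 4: Primal residual = |0.4861 - 0.2181| = 0.268


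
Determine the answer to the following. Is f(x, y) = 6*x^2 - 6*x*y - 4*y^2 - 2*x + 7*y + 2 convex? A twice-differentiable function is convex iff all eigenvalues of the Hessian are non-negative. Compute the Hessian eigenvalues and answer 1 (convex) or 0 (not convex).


The Hessian of f(x,y) = 6*x^2 - 6*x*y - 4*y^2 - 2*x + 7*y + 2 is:
H = [[12, -6], [-6, -8]]
Trace = 12 - 8 = 4
Determinant = 12*-8 - (-6)^2 = -132
Discriminant = (4)^2 - 4*-132 = 544.0
Eigenvalues: lambda_1 = -9.6619, lambda_2 = 13.6619
The function is not convex.

0


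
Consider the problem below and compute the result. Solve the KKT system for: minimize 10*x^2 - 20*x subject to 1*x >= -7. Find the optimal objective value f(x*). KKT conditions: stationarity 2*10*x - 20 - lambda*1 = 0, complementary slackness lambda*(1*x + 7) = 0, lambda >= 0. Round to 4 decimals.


Step 1: Try lambda = 0 (constraint inactive).
Stationarity: 2*10*x - 20 = 0
x* = 20/(2*10) = 1.0
Check constraint: 1*1.0 = 1.0 >= -7 -- satisfied.
Step 2: Compute optimal value.
f(x*) = 10*1.0^2 - 20*1.0 = -10.0


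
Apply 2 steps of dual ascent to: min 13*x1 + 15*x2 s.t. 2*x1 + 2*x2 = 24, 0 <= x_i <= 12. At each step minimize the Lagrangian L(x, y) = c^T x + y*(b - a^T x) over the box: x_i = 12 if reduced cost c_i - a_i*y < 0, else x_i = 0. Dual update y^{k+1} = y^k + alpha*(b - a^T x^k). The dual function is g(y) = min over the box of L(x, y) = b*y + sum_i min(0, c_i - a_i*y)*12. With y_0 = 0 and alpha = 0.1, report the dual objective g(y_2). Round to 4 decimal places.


Dual ascent for LP: min 13*x1 + 15*x2, 2*x1 + 2*x2 = 24, 0 <= x_i <= 12
Step 1: y^k = 0.0, reduced costs: (13.0, 15.0)
  x^k = (0.0, 0.0), subgradient = b - a^T x = 24.0
  y^{k+1} = 0.0 + 0.1*24.0 = 2.4
Step 2: y^k = 2.4, reduced costs: (8.2, 10.2)
  x^k = (0.0, 0.0), subgradient = b - a^T x = 24.0
  y^{k+1} = 2.4 + 0.1*24.0 = 4.8
Dual objective at y_2 = 4.8: reduced costs (3.4, 5.4), box minimizer x = (0.0, 0.0)
g(y_2) = b*y + (c1 - a1*y)*x1 + (c2 - a2*y)*x2 = 24*4.8 + 3.4*0.0 + 5.4*0.0 = 115.2 + 0.0 + 0.0 = 115.2


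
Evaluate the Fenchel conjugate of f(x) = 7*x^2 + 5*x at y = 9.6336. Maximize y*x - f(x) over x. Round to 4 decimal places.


f*(y) = sup_x {y*x - a*x^2 - b*x} = sup_x {(y-b)*x - a*x^2}
FOC: (y - b) - 2a*x = 0 => x* = (y - b)/(2a)
x* = (9.6336 - 5)/(2*7) = 0.331
f*(9.6336) = (y-b)^2/(4a) = (9.6336 - 5)^2/(4*7)
= 21.4702/28 = 0.7668


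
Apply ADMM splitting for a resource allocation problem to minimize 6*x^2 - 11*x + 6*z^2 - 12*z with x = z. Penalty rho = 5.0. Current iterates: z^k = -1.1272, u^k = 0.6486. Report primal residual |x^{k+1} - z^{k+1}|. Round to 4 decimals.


ADMM iteration with rho = 5.0, z^k = -1.1272, u^k = 0.6486
Step 1: x-update.
Minimize 6*x^2 - 11*x + (5.0/2)*(x + 1.1272 + 0.6486)^2
FOC: (2*6 + 5.0)*x = 11 + 5.0*(-1.1272 - 0.6486)
x^{k+1} = 0.1248
Step 2: z-update.
Minimize 6*z^2 - 12*z + (5.0/2)*(0.1248 - z + 0.6486)^2
FOC: (2*6 + 5.0)*z = 12 + 5.0*(0.1248 + 0.6486)
z^{k+1} = 0.9333
Step 3: u-update.
u^{k+1} = 0.6486 + 0.1248 - 0.9333 = -0.16
Step 4: Primal residual = |0.1248 - 0.9333| = 0.8086


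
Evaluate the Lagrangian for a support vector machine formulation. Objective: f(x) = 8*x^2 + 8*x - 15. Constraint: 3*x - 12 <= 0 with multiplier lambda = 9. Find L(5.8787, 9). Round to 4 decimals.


Step 1: Evaluate f(x).
f(5.8787) = 8*5.8787^2 + 8*5.8787 - 15 = 308.5025
Step 2: Evaluate g(x).
g(5.8787) = 3*5.8787 - 12 = 5.6361
Step 3: Compute Lagrangian.
L = 308.5025 + 9*5.6361 = 359.2274


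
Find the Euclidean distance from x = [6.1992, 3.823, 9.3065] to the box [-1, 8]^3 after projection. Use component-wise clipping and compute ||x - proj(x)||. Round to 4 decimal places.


Project each component onto [-1, 8].
clip(6.1992) = 6.1992, clip(3.823) = 3.823, clip(9.3065) = 8.0
Projection = [6.1992, 3.823, 8.0]
Squared diffs: [0.0, 0.0, 1.7069]
Distance = sqrt(1.7069) = 1.3065


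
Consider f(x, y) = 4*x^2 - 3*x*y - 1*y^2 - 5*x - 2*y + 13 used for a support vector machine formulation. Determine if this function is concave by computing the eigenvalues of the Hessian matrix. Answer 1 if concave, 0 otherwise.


The Hessian of f(x,y) = 4*x^2 - 3*x*y - 1*y^2 - 5*x - 2*y + 13 is:
H = [[8, -3], [-3, -2]]
Trace = 8 - 2 = 6
Determinant = 8*-2 - (-3)^2 = -25
Discriminant = (6)^2 - 4*-25 = 136.0
Eigenvalues: lambda_1 = -2.831, lambda_2 = 8.831
The function is not concave.

0


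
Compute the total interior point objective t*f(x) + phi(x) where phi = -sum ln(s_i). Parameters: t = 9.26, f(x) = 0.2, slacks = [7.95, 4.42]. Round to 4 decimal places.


Step 1: Compute log-barrier.
ln values: [2.0732, 1.4861]
phi = -(2.0732 + 1.4861) = -3.5593
Step 2: Compute augmented objective.
t*f(x) = 9.26*0.2 = 1.852
Total = 1.852 - 3.5593 = -1.7073


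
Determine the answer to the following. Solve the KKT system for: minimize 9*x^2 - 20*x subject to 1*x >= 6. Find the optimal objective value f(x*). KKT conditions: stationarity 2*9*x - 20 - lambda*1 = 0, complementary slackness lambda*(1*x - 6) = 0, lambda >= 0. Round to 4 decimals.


Step 1: Try lambda = 0 (constraint inactive).
x_unc = 20/(2*9) = 1.1111
Check: 1*1.1111 = 1.1111 < 6 -- violated!
Step 2: Constraint must be active: 1*x = 6
x* = 6/1 = 6.0
lambda = (2*9*6.0 - 20)/1 = 88.0
Step 3: Compute optimal value.
f(x*) = 9*6.0^2 - 20*6.0 = 204.0


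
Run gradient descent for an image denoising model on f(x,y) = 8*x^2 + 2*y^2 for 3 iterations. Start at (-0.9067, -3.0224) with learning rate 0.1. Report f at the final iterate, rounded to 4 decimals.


Gradient descent on f(x,y) = 8*x^2 + 2*y^2.
Starting point: (-0.9067, -3.0224), alpha = 0.1
Step 1: grad_x = 2*8*-0.9067 = -14.5072, grad_y = 2*2*-3.0224 = -12.0896
  x_1 = -0.9067 - 0.1*-14.5072 = 0.544
  y_1 = -3.0224 - 0.1*-12.0896 = -1.8134
Step 2: grad_x = 2*8*0.544 = 8.7043, grad_y = 2*2*-1.8134 = -7.2538
  x_2 = 0.544 - 0.1*8.7043 = -0.3264
  y_2 = -1.8134 - 0.1*-7.2538 = -1.0881
Step 3: grad_x = 2*8*-0.3264 = -5.2226, grad_y = 2*2*-1.0881 = -4.3523
  x_3 = -0.3264 - 0.1*-5.2226 = 0.1958
  y_3 = -1.0881 - 0.1*-4.3523 = -0.6528
f(0.1958, -0.6528) = 8*0.1958^2 + 2*(-0.6528)^2 = 1.1592


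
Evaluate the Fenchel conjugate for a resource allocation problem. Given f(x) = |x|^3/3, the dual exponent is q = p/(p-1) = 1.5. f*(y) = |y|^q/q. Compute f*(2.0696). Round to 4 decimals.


The conjugate exponent q satisfies 1/p + 1/q = 1.
p = 3, so q = 3/(3 - 1) = 1.5
|y|^q = 2.0696^1.5 = 2.9773
f*(2.0696) = 2.9773 / 1.5 = 1.9849


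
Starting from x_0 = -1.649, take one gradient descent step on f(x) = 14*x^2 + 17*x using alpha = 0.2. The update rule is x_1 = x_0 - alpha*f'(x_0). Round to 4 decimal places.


We compute the gradient at x_0 and apply the update.
f'(x) = 28*x + 17
f'(-1.649) = 28*-1.649 + 17 = -29.172
x_1 = -1.649 - 0.2*-29.172 = 4.1854


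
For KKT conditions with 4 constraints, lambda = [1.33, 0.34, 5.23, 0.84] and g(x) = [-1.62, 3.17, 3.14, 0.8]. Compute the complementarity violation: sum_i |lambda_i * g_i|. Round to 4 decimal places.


KKT complementary slackness check:
lambda_1 * g_1 = 1.33 * -1.62 = -2.1546
lambda_2 * g_2 = 0.34 * 3.17 = 1.0778
lambda_3 * g_3 = 5.23 * 3.14 = 16.4222
lambda_4 * g_4 = 0.84 * 0.8 = 0.672
Total violation = 2.1546 + 1.0778 + 16.4222 + 0.672 = 20.3266


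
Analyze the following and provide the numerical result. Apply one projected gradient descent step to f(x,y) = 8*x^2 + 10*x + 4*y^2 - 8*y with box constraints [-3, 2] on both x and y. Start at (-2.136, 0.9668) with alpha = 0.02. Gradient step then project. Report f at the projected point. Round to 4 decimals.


Step 1: Compute gradient at (-2.136, 0.9668).
grad_x = 2*8*-2.136 + 10 = -24.176
grad_y = 2*4*0.9668 - 8 = -0.2656
Step 2: Gradient step.
x_raw = -2.136 - 0.02*-24.176 = -1.6525
y_raw = 0.9668 - 0.02*-0.2656 = 0.9721
Step 3: Project onto [-3, 2].
x_proj = clip(-1.6525) = -1.6525
y_proj = clip(0.9721) = 0.9721
Step 4: Evaluate f.
f(-1.6525, 0.9721) = 1.3238


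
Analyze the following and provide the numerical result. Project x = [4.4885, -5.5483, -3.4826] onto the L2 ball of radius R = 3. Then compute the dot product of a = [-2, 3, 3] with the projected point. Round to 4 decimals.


Step 1: Compute ||x|| (intermediates to 6 decimals).
||x|| = sqrt(4.4885^2 + (-5.5483)^2 + (-3.4826)^2) = 7.940955
Step 2: Project.
Since ||x|| > R, scale = R/||x|| = 3/7.940955 = 0.377788, proj(x) = scale * x
proj(x) = [1.695701, -2.096081, -1.315684]
Step 3: Dot product.
a^T * proj(x) = -2*1.695701 + 3*(-2.096081) + 3*(-1.315684) = -13.6267


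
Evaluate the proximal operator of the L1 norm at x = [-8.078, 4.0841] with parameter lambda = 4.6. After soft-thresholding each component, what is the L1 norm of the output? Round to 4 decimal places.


Soft-thresholding with lambda = 4.6:
prox(-8.078) = sign(-8.078)*max(|-8.078| - 4.6, 0) = -3.478
prox(4.0841) = sign(4.0841)*max(|4.0841| - 4.6, 0) = 0.0
prox(x) = [-3.478, 0.0]
||prox(x)||_1 = 3.478 + 0.0 = 3.478


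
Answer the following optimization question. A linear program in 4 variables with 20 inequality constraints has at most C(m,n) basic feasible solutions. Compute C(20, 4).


Each vertex corresponds to some choice of n active constraints out of m, so the number of vertices is at most C(m, n) = m! / (n!(m-n)!).
m = 20, n = 4
Numerator: 20 * 19 * 18 * 17
Denominator: 4! = 24
C(20, 4) = 4845


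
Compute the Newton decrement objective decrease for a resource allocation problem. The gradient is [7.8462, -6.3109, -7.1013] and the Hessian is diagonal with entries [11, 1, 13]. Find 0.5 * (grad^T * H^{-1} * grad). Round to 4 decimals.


Step 1: H is diagonal, so H^(-1) * g = [0.7133, -6.3109, -0.5463].
Step 2: g^T H^(-1) g = sum_i g_i^2 / H_ii
  = (7.8462)^2/11 + (-6.3109)^2/1 + (-7.1013)^2/13
  = 5.5966 + 39.8275 + 3.8791 = 49.3032
Step 3: Objective decrease = 0.5 * g^T H^(-1) g = 24.6516


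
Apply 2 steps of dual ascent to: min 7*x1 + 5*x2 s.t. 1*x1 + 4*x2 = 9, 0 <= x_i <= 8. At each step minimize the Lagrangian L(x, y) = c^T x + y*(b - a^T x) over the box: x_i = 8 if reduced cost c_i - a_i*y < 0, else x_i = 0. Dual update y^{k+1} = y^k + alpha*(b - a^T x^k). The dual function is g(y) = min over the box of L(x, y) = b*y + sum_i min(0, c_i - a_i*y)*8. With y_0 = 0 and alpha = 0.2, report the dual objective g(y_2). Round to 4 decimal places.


Dual ascent for LP: min 7*x1 + 5*x2, 1*x1 + 4*x2 = 9, 0 <= x_i <= 8
Step 1: y^k = 0.0, reduced costs: (7.0, 5.0)
  x^k = (0.0, 0.0), subgradient = b - a^T x = 9.0
  y^{k+1} = 0.0 + 0.2*9.0 = 1.8
Step 2: y^k = 1.8, reduced costs: (5.2, -2.2)
  x^k = (0.0, 8.0), subgradient = b - a^T x = -23.0
  y^{k+1} = 1.8 + 0.2*-23.0 = -2.8
Dual objective at y_2 = -2.8: reduced costs (9.8, 16.2), box minimizer x = (0.0, 0.0)
g(y_2) = b*y + (c1 - a1*y)*x1 + (c2 - a2*y)*x2 = 9*(-2.8) + 9.8*0.0 + 16.2*0.0 = -25.2 + 0.0 + 0.0 = -25.2


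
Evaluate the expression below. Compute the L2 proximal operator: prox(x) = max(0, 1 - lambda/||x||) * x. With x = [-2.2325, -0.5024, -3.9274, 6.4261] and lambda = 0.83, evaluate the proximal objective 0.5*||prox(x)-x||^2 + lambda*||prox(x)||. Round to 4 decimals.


Step 1: Compute ||x||.
||x|| = 7.8712
Step 2: Compute scaling factor.
scale = max(0, 1 - 0.83/7.8712) = 0.8946
Step 3: prox(x) = [-1.9971, -0.4494, -3.5133, 5.7485]
||prox(x)|| = 7.0412
Step 4: Proximal objective.
0.5*||prox-x||^2 = 0.3445
lambda*||prox|| = 5.8442
Total = 6.1886


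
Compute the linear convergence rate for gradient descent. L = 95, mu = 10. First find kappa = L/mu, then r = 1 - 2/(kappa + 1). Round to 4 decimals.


Step 1: Compute the condition number.
kappa = L/mu = 95/10 = 9.5
Step 2: Compute the convergence rate.
r = 1 - 2/(kappa + 1) = 1 - 2*mu/(L + mu) = (L - mu)/(L + mu) = 85/105 = 0.8095


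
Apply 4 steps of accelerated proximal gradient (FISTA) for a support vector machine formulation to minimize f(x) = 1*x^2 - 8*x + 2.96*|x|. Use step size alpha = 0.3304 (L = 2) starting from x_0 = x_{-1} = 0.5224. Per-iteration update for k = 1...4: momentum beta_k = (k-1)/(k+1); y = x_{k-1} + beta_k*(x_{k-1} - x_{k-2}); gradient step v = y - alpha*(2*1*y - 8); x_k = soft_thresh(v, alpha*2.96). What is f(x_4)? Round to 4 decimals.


FISTA on f(x) = 1*x^2 - 8*x + 2.96*|x|
L = 2, alpha = 0.3304
Iteration 1: beta = 0.0, y = 0.5224 + 0.0*(0.5224 - 0.5224) = 0.5224
  grad(y) = -6.9552, v = y - alpha*grad = 2.8204
  prox(v) = soft_thresh(2.8204, 0.978) = 1.8424
Iteration 2: beta = 0.3333, y = 1.8424 + 0.3333*(1.8424 - 0.5224) = 2.2824
  grad(y) = -3.4352, v = y - alpha*grad = 3.4174
  prox(v) = soft_thresh(3.4174, 0.978) = 2.4394
Iteration 3: beta = 0.5, y = 2.4394 + 0.5*(2.4394 - 1.8424) = 2.7379
  grad(y) = -2.5242, v = y - alpha*grad = 3.5719
  prox(v) = soft_thresh(3.5719, 0.978) = 2.5939
Iteration 4: beta = 0.6, y = 2.5939 + 0.6*(2.5939 - 2.4394) = 2.6866
  grad(y) = -2.6268, v = y - alpha*grad = 3.5545
  prox(v) = soft_thresh(3.5545, 0.978) = 2.5765
f(x_4) = 1*2.5765^2 - 8*2.5765 + 2.96*|2.5765| = -6.3472


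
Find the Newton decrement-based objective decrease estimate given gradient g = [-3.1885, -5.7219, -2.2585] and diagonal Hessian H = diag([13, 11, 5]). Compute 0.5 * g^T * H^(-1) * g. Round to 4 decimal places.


Step 1: H is diagonal, so H^(-1) * g = [-0.2453, -0.5202, -0.4517].
Step 2: g^T H^(-1) g = sum_i g_i^2 / H_ii
  = (-3.1885)^2/13 + (-5.7219)^2/11 + (-2.2585)^2/5
  = 0.782 + 2.9764 + 1.0202 = 4.7786
Step 3: Objective decrease = 0.5 * g^T H^(-1) g = 2.3893


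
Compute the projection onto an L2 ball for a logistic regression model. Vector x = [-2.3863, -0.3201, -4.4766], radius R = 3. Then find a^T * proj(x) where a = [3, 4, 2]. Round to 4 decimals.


Step 1: Compute ||x|| (intermediates to 6 decimals).
||x|| = sqrt((-2.3863)^2 + (-0.3201)^2 + (-4.4766)^2) = 5.082995
Step 2: Project.
Since ||x|| > R, scale = R/||x|| = 3/5.082995 = 0.590203, proj(x) = scale * x
proj(x) = [-1.408401, -0.188924, -2.642103]
Step 3: Dot product.
a^T * proj(x) = 3*(-1.408401) + 4*(-0.188924) + 2*(-2.642103) = -10.2651


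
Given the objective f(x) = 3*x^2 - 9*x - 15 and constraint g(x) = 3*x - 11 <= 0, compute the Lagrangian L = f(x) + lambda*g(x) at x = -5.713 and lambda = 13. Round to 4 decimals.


Step 1: Evaluate f(x).
f(-5.713) = 3*(-5.713)^2 - 9*(-5.713) - 15 = 134.3321
Step 2: Evaluate g(x).
g(-5.713) = 3*-5.713 - 11 = -28.139
Step 3: Compute Lagrangian.
L = 134.3321 + 13*-28.139 = -231.4749


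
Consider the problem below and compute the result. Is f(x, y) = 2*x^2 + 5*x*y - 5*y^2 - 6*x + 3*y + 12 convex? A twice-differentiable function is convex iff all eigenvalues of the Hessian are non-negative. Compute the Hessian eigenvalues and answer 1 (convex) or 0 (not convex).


The Hessian of f(x,y) = 2*x^2 + 5*x*y - 5*y^2 - 6*x + 3*y + 12 is:
H = [[4, 5], [5, -10]]
Trace = 4 - 10 = -6
Determinant = 4*-10 - (5)^2 = -65
Discriminant = (-6)^2 - 4*-65 = 296.0
Eigenvalues: lambda_1 = -11.6023, lambda_2 = 5.6023
The function is not convex.

0


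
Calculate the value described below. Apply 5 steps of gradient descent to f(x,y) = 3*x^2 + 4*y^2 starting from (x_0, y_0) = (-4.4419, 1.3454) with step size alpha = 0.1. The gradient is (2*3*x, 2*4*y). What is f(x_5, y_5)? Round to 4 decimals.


Gradient descent on f(x,y) = 3*x^2 + 4*y^2.
Starting point: (-4.4419, 1.3454), alpha = 0.1
Step 1: grad_x = 2*3*-4.4419 = -26.6514, grad_y = 2*4*1.3454 = 10.7632
  x_1 = -4.4419 - 0.1*-26.6514 = -1.7768
  y_1 = 1.3454 - 0.1*10.7632 = 0.2691
Step 2: grad_x = 2*3*-1.7768 = -10.6606, grad_y = 2*4*0.2691 = 2.1526
  x_2 = -1.7768 - 0.1*-10.6606 = -0.7107
  y_2 = 0.2691 - 0.1*2.1526 = 0.0538
Step 3: grad_x = 2*3*-0.7107 = -4.2642, grad_y = 2*4*0.0538 = 0.4305
  x_3 = -0.7107 - 0.1*-4.2642 = -0.2843
  y_3 = 0.0538 - 0.1*0.4305 = 0.0108
Step 4: grad_x = 2*3*-0.2843 = -1.7057, grad_y = 2*4*0.0108 = 0.0861
  x_4 = -0.2843 - 0.1*-1.7057 = -0.1137
  y_4 = 0.0108 - 0.1*0.0861 = 0.0022
Step 5: grad_x = 2*3*-0.1137 = -0.6823, grad_y = 2*4*0.0022 = 0.0172
  x_5 = -0.1137 - 0.1*-0.6823 = -0.0455
  y_5 = 0.0022 - 0.1*0.0172 = 0.0004
f(-0.0455, 0.0004) = 3*(-0.0455)^2 + 4*0.0004^2 = 0.0062


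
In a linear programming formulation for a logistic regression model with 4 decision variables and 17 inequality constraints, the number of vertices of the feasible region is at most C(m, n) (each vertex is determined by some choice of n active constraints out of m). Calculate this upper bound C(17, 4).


Each vertex corresponds to some choice of n active constraints out of m, so the number of vertices is at most C(m, n) = m! / (n!(m-n)!).
m = 17, n = 4
Numerator: 17 * 16 * 15 * 14
Denominator: 4! = 24
C(17, 4) = 2380


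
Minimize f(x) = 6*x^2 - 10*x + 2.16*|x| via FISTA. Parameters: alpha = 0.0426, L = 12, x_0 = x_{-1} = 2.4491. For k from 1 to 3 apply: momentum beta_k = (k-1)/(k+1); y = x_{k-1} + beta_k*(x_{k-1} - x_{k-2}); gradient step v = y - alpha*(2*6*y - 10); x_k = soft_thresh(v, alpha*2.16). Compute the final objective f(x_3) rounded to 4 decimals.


FISTA on f(x) = 6*x^2 - 10*x + 2.16*|x|
L = 12, alpha = 0.0426
Iteration 1: beta = 0.0, y = 2.4491 + 0.0*(2.4491 - 2.4491) = 2.4491
  grad(y) = 19.3892, v = y - alpha*grad = 1.6231
  prox(v) = soft_thresh(1.6231, 0.092) = 1.5311
Iteration 2: beta = 0.3333, y = 1.5311 + 0.3333*(1.5311 - 2.4491) = 1.2251
  grad(y) = 4.7013, v = y - alpha*grad = 1.0248
  prox(v) = soft_thresh(1.0248, 0.092) = 0.9328
Iteration 3: beta = 0.5, y = 0.9328 + 0.5*(0.9328 - 1.5311) = 0.6337
  grad(y) = -2.3959, v = y - alpha*grad = 0.7357
  prox(v) = soft_thresh(0.7357, 0.092) = 0.6437
f(x_3) = 6*0.6437^2 - 10*0.6437 + 2.16*|0.6437| = -2.5605


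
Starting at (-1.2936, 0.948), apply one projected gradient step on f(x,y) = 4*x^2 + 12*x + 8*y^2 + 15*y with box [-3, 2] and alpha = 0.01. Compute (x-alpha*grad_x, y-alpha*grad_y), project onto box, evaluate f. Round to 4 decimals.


Step 1: Compute gradient at (-1.2936, 0.948).
grad_x = 2*4*-1.2936 + 12 = 1.6512
grad_y = 2*8*0.948 + 15 = 30.168
Step 2: Gradient step.
x_raw = -1.2936 - 0.01*1.6512 = -1.3101
y_raw = 0.948 - 0.01*30.168 = 0.6463
Step 3: Project onto [-3, 2].
x_proj = clip(-1.3101) = -1.3101
y_proj = clip(0.6463) = 0.6463
Step 4: Evaluate f.
f(-1.3101, 0.6463) = 4.1809


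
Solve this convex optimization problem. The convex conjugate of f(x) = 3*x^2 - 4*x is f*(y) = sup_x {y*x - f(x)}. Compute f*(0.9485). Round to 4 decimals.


f*(y) = sup_x {y*x - a*x^2 - b*x} = sup_x {(y-b)*x - a*x^2}
FOC: (y - b) - 2a*x = 0 => x* = (y - b)/(2a)
x* = (0.9485 + 4)/(2*3) = 0.8248
f*(0.9485) = (y-b)^2/(4a) = (0.9485 + 4)^2/(4*3)
= 24.4877/12 = 2.0406


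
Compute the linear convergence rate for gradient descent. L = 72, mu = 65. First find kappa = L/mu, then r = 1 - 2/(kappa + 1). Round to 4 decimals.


Step 1: Compute the condition number.
kappa = L/mu = 72/65 = 1.1077
Step 2: Compute the convergence rate.
r = 1 - 2/(kappa + 1) = 1 - 2*mu/(L + mu) = (L - mu)/(L + mu) = 7/137 = 0.0511


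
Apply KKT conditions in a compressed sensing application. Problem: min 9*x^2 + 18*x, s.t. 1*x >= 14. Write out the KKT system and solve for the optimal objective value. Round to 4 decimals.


Step 1: Try lambda = 0 (constraint inactive).
x_unc = -18/(2*9) = -1.0
Check: 1*-1.0 = -1.0 < 14 -- violated!
Step 2: Constraint must be active: 1*x = 14
x* = 14/1 = 14.0
lambda = (2*9*14.0 + 18)/1 = 270.0
Step 3: Compute optimal value.
f(x*) = 9*14.0^2 + 18*14.0 = 2016.0


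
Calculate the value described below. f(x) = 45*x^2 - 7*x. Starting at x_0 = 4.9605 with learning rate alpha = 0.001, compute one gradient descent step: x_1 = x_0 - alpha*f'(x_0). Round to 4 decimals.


We compute the gradient at x_0 and apply the update.
f'(x) = 90*x - 7
f'(4.9605) = 90*4.9605 - 7 = 439.445
x_1 = 4.9605 - 0.001*439.445 = 4.5211


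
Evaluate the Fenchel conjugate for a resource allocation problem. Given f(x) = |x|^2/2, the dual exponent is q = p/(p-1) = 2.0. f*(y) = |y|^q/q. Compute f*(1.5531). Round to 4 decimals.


The conjugate exponent q satisfies 1/p + 1/q = 1.
p = 2, so q = 2/(2 - 1) = 2.0
|y|^q = 1.5531^2.0 = 2.4121
f*(1.5531) = 2.4121 / 2.0 = 1.2061


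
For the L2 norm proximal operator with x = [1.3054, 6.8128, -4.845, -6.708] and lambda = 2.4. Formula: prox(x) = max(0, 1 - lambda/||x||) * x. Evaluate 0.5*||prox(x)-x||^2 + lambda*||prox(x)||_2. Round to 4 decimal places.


Step 1: Compute ||x||.
||x|| = 10.7977
Step 2: Compute scaling factor.
scale = max(0, 1 - 2.4/10.7977) = 0.7777
Step 3: prox(x) = [1.0152, 5.2985, -3.7681, -5.217]
||prox(x)|| = 8.3977
Step 4: Proximal objective.
0.5*||prox-x||^2 = 2.88
lambda*||prox|| = 20.1545
Total = 23.0344


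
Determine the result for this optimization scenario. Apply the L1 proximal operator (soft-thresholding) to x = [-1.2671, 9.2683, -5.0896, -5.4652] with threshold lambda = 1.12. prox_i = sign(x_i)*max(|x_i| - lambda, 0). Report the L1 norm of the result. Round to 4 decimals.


Soft-thresholding with lambda = 1.12:
prox(-1.2671) = sign(-1.2671)*max(|-1.2671| - 1.12, 0) = -0.1471
prox(9.2683) = sign(9.2683)*max(|9.2683| - 1.12, 0) = 8.1483
prox(-5.0896) = sign(-5.0896)*max(|-5.0896| - 1.12, 0) = -3.9696
prox(-5.4652) = sign(-5.4652)*max(|-5.4652| - 1.12, 0) = -4.3452
prox(x) = [-0.1471, 8.1483, -3.9696, -4.3452]
||prox(x)||_1 = 0.1471 + 8.1483 + 3.9696 + 4.3452 = 16.6102


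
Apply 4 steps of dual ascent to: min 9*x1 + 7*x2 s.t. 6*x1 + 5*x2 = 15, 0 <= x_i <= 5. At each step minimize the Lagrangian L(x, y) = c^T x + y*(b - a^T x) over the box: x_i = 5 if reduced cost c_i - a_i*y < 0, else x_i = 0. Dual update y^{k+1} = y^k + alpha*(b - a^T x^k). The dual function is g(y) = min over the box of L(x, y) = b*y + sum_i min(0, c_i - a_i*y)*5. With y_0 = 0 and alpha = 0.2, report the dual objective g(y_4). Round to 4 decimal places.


Dual ascent for LP: min 9*x1 + 7*x2, 6*x1 + 5*x2 = 15, 0 <= x_i <= 5
Step 1: y^k = 0.0, reduced costs: (9.0, 7.0)
  x^k = (0.0, 0.0), subgradient = b - a^T x = 15.0
  y^{k+1} = 0.0 + 0.2*15.0 = 3.0
Step 2: y^k = 3.0, reduced costs: (-9.0, -8.0)
  x^k = (5.0, 5.0), subgradient = b - a^T x = -40.0
  y^{k+1} = 3.0 + 0.2*-40.0 = -5.0
Step 3: y^k = -5.0, reduced costs: (39.0, 32.0)
  x^k = (0.0, 0.0), subgradient = b - a^T x = 15.0
  y^{k+1} = -5.0 + 0.2*15.0 = -2.0
Step 4: y^k = -2.0, reduced costs: (21.0, 17.0)
  x^k = (0.0, 0.0), subgradient = b - a^T x = 15.0
  y^{k+1} = -2.0 + 0.2*15.0 = 1.0
Dual objective at y_4 = 1.0: reduced costs (3.0, 2.0), box minimizer x = (0.0, 0.0)
g(y_4) = b*y + (c1 - a1*y)*x1 + (c2 - a2*y)*x2 = 15*1.0 + 3.0*0.0 + 2.0*0.0 = 15.0 + 0.0 + 0.0 = 15.0


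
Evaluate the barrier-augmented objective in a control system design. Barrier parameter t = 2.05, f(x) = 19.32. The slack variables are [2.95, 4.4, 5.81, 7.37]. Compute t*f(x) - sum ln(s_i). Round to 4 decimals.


Step 1: Compute log-barrier.
ln values: [1.0818, 1.4816, 1.7596, 1.9974]
phi = -(1.0818 + 1.4816 + 1.7596 + 1.9974) = -6.3204
Step 2: Compute augmented objective.
t*f(x) = 2.05*19.32 = 39.606
Total = 39.606 - 6.3204 = 33.2856


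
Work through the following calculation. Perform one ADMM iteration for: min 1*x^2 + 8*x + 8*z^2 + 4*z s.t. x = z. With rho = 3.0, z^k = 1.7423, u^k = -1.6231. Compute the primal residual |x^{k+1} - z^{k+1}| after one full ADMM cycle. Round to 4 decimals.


ADMM iteration with rho = 3.0, z^k = 1.7423, u^k = -1.6231
Step 1: x-update.
Minimize 1*x^2 + 8*x + (3.0/2)*(x - 1.7423 - 1.6231)^2
FOC: (2*1 + 3.0)*x = -8 + 3.0*(1.7423 + 1.6231)
x^{k+1} = 0.4192
Step 2: z-update.
Minimize 8*z^2 + 4*z + (3.0/2)*(0.4192 - z - 1.6231)^2
FOC: (2*8 + 3.0)*z = -4 + 3.0*(0.4192 - 1.6231)
z^{k+1} = -0.4006
Step 3: u-update.
u^{k+1} = -1.6231 + 0.4192 + 0.4006 = -0.8033
Step 4: Primal residual = |0.4192 + 0.4006| = 0.8198


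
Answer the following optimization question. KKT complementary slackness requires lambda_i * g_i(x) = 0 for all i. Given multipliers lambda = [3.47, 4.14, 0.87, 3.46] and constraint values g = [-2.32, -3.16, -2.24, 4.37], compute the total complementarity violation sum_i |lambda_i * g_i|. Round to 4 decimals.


KKT complementary slackness check:
lambda_1 * g_1 = 3.47 * -2.32 = -8.0504
lambda_2 * g_2 = 4.14 * -3.16 = -13.0824
lambda_3 * g_3 = 0.87 * -2.24 = -1.9488
lambda_4 * g_4 = 3.46 * 4.37 = 15.1202
Total violation = 8.0504 + 13.0824 + 1.9488 + 15.1202 = 38.2018


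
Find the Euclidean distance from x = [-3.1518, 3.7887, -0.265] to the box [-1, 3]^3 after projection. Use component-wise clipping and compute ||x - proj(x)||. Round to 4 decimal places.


Project each component onto [-1, 3].
clip(-3.1518) = -1.0, clip(3.7887) = 3.0, clip(-0.265) = -0.265
Projection = [-1.0, 3.0, -0.265]
Squared diffs: [4.6302, 0.622, 0.0]
Distance = sqrt(5.2522) = 2.2918


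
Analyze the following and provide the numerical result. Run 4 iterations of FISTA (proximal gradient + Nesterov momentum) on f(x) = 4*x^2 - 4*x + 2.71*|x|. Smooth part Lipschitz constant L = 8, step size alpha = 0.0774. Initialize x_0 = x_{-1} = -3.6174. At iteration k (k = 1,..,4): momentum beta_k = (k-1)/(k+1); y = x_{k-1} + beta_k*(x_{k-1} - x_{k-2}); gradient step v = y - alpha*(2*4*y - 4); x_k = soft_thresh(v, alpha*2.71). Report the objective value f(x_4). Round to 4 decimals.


FISTA on f(x) = 4*x^2 - 4*x + 2.71*|x|
L = 8, alpha = 0.0774
Iteration 1: beta = 0.0, y = -3.6174 + 0.0*(-3.6174 + 3.6174) = -3.6174
  grad(y) = -32.9392, v = y - alpha*grad = -1.0679
  prox(v) = soft_thresh(-1.0679, 0.2098) = -0.8582
Iteration 2: beta = 0.3333, y = -0.8582 + 0.3333*(-0.8582 + 3.6174) = 0.0616
  grad(y) = -3.5072, v = y - alpha*grad = 0.3331
  prox(v) = soft_thresh(0.3331, 0.2098) = 0.1233
Iteration 3: beta = 0.5, y = 0.1233 + 0.5*(0.1233 + 0.8582) = 0.614
  grad(y) = 0.9122, v = y - alpha*grad = 0.5434
  prox(v) = soft_thresh(0.5434, 0.2098) = 0.3337
Iteration 4: beta = 0.6, y = 0.3337 + 0.6*(0.3337 - 0.1233) = 0.4599
  grad(y) = -0.3209, v = y - alpha*grad = 0.4847
  prox(v) = soft_thresh(0.4847, 0.2098) = 0.275
f(x_4) = 4*0.275^2 - 4*0.275 + 2.71*|0.275| = -0.0523


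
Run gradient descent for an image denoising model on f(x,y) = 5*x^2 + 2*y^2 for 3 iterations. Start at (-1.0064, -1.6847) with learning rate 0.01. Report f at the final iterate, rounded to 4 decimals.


Gradient descent on f(x,y) = 5*x^2 + 2*y^2.
Starting point: (-1.0064, -1.6847), alpha = 0.01
Step 1: grad_x = 2*5*-1.0064 = -10.064, grad_y = 2*2*-1.6847 = -6.7388
  x_1 = -1.0064 - 0.01*-10.064 = -0.9058
  y_1 = -1.6847 - 0.01*-6.7388 = -1.6173
Step 2: grad_x = 2*5*-0.9058 = -9.0576, grad_y = 2*2*-1.6173 = -6.4692
  x_2 = -0.9058 - 0.01*-9.0576 = -0.8152
  y_2 = -1.6173 - 0.01*-6.4692 = -1.5526
Step 3: grad_x = 2*5*-0.8152 = -8.1518, grad_y = 2*2*-1.5526 = -6.2105
  x_3 = -0.8152 - 0.01*-8.1518 = -0.7337
  y_3 = -1.5526 - 0.01*-6.2105 = -1.4905
f(-0.7337, -1.4905) = 5*(-0.7337)^2 + 2*(-1.4905)^2 = 7.1346


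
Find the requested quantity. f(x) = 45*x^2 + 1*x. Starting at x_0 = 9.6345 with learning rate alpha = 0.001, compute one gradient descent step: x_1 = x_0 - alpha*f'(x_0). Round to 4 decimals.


We compute the gradient at x_0 and apply the update.
f'(x) = 90*x + 1
f'(9.6345) = 90*9.6345 + 1 = 868.105
x_1 = 9.6345 - 0.001*868.105 = 8.7664


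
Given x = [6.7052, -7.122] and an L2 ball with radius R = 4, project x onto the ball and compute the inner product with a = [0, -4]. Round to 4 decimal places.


Step 1: Compute ||x|| (intermediates to 6 decimals).
||x|| = sqrt(6.7052^2 + (-7.122)^2) = 9.781748
Step 2: Project.
Since ||x|| > R, scale = R/||x|| = 4/9.781748 = 0.408925, proj(x) = scale * x
proj(x) = [2.741924, -2.912364]
Step 3: Dot product.
a^T * proj(x) = 0*2.741924 - 4*(-2.912364) = 11.6495


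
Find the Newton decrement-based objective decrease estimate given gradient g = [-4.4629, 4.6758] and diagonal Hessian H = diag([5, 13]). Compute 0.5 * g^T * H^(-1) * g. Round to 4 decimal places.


Step 1: H is diagonal, so H^(-1) * g = [-0.8926, 0.3597].
Step 2: g^T H^(-1) g = sum_i g_i^2 / H_ii
  = (-4.4629)^2/5 + (4.6758)^2/13
  = 3.9835 + 1.6818 = 5.6653
Step 3: Objective decrease = 0.5 * g^T H^(-1) g = 2.8326


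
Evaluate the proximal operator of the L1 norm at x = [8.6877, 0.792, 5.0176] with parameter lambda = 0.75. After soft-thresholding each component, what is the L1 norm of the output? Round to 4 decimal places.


Soft-thresholding with lambda = 0.75:
prox(8.6877) = sign(8.6877)*max(|8.6877| - 0.75, 0) = 7.9377
prox(0.792) = sign(0.792)*max(|0.792| - 0.75, 0) = 0.042
prox(5.0176) = sign(5.0176)*max(|5.0176| - 0.75, 0) = 4.2676
prox(x) = [7.9377, 0.042, 4.2676]
||prox(x)||_1 = 7.9377 + 0.042 + 4.2676 = 12.2473


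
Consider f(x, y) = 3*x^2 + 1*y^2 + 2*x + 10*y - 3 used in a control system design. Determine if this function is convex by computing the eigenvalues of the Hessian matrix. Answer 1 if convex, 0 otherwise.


The Hessian of f(x,y) = 3*x^2 + 1*y^2 + 2*x + 10*y - 3 is:
H = [[6, 0], [0, 2]]
Trace = 6 + 2 = 8
Determinant = 6*2 - (0)^2 = 12
Discriminant = (8)^2 - 4*12 = 16.0
Eigenvalues: lambda_1 = 2.0, lambda_2 = 6.0
The function is convex.

1


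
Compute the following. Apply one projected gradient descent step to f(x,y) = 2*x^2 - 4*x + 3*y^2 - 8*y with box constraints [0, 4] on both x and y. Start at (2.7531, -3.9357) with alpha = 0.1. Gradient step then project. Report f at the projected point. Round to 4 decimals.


Step 1: Compute gradient at (2.7531, -3.9357).
grad_x = 2*2*2.7531 - 4 = 7.0124
grad_y = 2*3*-3.9357 - 8 = -31.6142
Step 2: Gradient step.
x_raw = 2.7531 - 0.1*7.0124 = 2.0519
y_raw = -3.9357 - 0.1*-31.6142 = -0.7743
Step 3: Project onto [0, 4].
x_proj = clip(2.0519) = 2.0519
y_proj = clip(-0.7743) = 0.0
Step 4: Evaluate f.
f(2.0519, 0.0) = 0.2128


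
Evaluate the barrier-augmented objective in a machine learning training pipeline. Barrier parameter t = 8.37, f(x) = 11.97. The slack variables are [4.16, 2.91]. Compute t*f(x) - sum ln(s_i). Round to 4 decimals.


Step 1: Compute log-barrier.
ln values: [1.4255, 1.0682]
phi = -(1.4255 + 1.0682) = -2.4937
Step 2: Compute augmented objective.
t*f(x) = 8.37*11.97 = 100.1889
Total = 100.1889 - 2.4937 = 97.6952


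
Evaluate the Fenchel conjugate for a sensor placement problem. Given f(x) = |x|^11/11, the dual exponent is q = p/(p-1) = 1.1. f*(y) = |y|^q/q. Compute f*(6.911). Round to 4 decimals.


The conjugate exponent q satisfies 1/p + 1/q = 1.
p = 11, so q = 11/(11 - 1) = 1.1
|y|^q = 6.911^1.1 = 8.3848
f*(6.911) = 8.3848 / 1.1 = 7.6226


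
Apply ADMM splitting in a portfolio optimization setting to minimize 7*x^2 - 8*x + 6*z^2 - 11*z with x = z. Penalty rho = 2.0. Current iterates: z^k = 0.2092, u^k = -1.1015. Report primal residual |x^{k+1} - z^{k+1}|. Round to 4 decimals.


ADMM iteration with rho = 2.0, z^k = 0.2092, u^k = -1.1015
Step 1: x-update.
Minimize 7*x^2 - 8*x + (2.0/2)*(x - 0.2092 - 1.1015)^2
FOC: (2*7 + 2.0)*x = 8 + 2.0*(0.2092 + 1.1015)
x^{k+1} = 0.6638
Step 2: z-update.
Minimize 6*z^2 - 11*z + (2.0/2)*(0.6638 - z - 1.1015)^2
FOC: (2*6 + 2.0)*z = 11 + 2.0*(0.6638 - 1.1015)
z^{k+1} = 0.7232
Step 3: u-update.
u^{k+1} = -1.1015 + 0.6638 - 0.7232 = -1.1609
Step 4: Primal residual = |0.6638 - 0.7232| = 0.0594


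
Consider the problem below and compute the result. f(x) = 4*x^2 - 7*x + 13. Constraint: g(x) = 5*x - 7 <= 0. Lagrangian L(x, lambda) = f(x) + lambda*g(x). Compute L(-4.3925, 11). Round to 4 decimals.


Step 1: Evaluate f(x).
f(-4.3925) = 4*(-4.3925)^2 - 7*(-4.3925) + 13 = 120.9237
Step 2: Evaluate g(x).
g(-4.3925) = 5*-4.3925 - 7 = -28.9625
Step 3: Compute Lagrangian.
L = 120.9237 + 11*-28.9625 = -197.6638


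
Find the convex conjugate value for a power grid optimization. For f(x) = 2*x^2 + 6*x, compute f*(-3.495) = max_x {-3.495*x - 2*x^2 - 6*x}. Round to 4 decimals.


f*(y) = sup_x {y*x - a*x^2 - b*x} = sup_x {(y-b)*x - a*x^2}
FOC: (y - b) - 2a*x = 0 => x* = (y - b)/(2a)
x* = (-3.495 - 6)/(2*2) = -2.3738
f*(-3.495) = (y-b)^2/(4a) = (-3.495 - 6)^2/(4*2)
= 90.155/8 = 11.2694
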